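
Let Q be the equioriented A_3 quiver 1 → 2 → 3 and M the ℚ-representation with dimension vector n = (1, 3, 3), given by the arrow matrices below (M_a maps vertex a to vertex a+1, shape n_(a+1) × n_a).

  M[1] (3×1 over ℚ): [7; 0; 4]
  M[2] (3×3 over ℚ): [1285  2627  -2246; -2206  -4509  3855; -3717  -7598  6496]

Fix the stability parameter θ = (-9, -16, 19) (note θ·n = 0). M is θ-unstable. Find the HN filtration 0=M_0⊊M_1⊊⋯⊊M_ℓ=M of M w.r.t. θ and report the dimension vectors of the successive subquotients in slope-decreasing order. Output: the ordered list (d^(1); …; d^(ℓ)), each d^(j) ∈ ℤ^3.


Via rank(M_{q-1}∘⋯∘M_p): M ≅ I[1,3], I[2,3]^2.
μ_θ-semistable layers: μ^(1)=19; μ^(2)=-25/2; μ^(3)=-16

((0, 0, 3); (1, 1, 0); (0, 2, 0))


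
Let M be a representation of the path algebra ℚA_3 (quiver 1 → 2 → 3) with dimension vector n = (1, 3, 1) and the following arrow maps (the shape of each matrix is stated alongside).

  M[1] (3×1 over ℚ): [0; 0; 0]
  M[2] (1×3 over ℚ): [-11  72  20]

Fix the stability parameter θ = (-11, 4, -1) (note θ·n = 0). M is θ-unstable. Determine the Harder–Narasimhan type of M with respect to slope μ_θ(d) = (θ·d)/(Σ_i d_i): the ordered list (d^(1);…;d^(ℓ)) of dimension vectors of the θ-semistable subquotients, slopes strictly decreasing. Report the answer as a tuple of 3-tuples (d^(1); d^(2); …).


Via rank(M_{q-1}∘⋯∘M_p): M ≅ I[1,1], I[2,2]^2, I[2,3].
μ_θ-semistable layers: μ^(1)=4; μ^(2)=3/2; μ^(3)=-11

((0, 2, 0); (0, 1, 1); (1, 0, 0))


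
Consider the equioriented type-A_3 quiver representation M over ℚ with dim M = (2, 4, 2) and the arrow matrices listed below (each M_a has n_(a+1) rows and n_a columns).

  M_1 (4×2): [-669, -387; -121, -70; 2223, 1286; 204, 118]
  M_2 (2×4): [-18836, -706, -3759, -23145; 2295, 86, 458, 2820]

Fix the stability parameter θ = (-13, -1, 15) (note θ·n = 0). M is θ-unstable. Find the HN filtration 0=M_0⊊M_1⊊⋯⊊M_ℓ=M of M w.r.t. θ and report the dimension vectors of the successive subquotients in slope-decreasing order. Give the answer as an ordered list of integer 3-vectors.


Barcode: M ≅ I[1,3]^2, I[2,2]^2. HN layers by μ_θ (3 steps, strictly decreasing):
  μ^(1)=15; μ^(2)=-1; μ^(3)=-13

((0, 0, 2); (0, 4, 0); (2, 0, 0))


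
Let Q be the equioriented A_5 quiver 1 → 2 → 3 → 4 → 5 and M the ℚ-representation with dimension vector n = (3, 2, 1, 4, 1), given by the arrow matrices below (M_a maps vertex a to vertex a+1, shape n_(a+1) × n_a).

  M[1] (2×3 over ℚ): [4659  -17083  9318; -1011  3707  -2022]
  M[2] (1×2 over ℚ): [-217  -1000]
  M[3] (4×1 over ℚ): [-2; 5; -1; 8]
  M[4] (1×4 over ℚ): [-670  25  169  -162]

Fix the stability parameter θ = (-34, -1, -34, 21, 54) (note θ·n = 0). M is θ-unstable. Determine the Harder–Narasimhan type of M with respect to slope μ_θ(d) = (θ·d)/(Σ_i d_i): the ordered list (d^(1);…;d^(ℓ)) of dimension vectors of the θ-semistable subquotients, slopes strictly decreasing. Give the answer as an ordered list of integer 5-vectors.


Barcode: M ≅ I[1,1]^2, I[1,4], I[2,2], I[4,4]^2, I[4,5]. HN layers by μ_θ (5 steps, strictly decreasing):
  μ^(1)=54; μ^(2)=21; μ^(3)=-1; μ^(4)=-35/2; μ^(5)=-34

((0, 0, 0, 0, 1); (0, 0, 0, 4, 0); (0, 1, 0, 0, 0); (0, 1, 1, 0, 0); (3, 0, 0, 0, 0))


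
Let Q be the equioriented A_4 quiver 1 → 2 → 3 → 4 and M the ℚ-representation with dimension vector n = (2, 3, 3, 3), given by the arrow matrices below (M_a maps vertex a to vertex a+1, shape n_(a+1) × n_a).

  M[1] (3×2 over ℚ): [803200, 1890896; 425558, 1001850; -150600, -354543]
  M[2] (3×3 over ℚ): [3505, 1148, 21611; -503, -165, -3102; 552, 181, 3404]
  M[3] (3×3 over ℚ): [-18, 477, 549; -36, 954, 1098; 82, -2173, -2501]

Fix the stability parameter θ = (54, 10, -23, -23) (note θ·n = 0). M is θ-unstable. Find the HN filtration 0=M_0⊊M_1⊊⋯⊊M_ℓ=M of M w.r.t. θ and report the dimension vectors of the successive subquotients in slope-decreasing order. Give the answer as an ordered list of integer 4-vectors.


Barcode: M ≅ I[1,3]^2, I[2,4], I[4,4]^2. HN layers by μ_θ (3 steps, strictly decreasing):
  μ^(1)=41/3; μ^(2)=-12; μ^(3)=-23

((2, 2, 2, 0); (0, 1, 1, 1); (0, 0, 0, 2))


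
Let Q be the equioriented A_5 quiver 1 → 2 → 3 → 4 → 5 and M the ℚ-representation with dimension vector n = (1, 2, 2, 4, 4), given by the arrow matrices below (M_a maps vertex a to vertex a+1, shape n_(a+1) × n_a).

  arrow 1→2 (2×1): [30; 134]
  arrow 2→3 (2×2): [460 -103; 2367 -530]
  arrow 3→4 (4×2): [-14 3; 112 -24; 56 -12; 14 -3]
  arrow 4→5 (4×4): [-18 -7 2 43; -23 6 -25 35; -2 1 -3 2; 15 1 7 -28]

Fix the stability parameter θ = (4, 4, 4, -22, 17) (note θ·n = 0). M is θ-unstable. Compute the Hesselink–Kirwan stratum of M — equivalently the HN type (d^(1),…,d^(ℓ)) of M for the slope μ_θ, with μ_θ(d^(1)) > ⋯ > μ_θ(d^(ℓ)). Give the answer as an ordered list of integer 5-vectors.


Barcode: M ≅ I[1,5], I[2,3], I[4,5]^3. HN layers by μ_θ (4 steps, strictly decreasing):
  μ^(1)=17; μ^(2)=4; μ^(3)=-5/2; μ^(4)=-22

((0, 0, 0, 0, 4); (0, 1, 1, 0, 0); (1, 1, 1, 1, 0); (0, 0, 0, 3, 0))


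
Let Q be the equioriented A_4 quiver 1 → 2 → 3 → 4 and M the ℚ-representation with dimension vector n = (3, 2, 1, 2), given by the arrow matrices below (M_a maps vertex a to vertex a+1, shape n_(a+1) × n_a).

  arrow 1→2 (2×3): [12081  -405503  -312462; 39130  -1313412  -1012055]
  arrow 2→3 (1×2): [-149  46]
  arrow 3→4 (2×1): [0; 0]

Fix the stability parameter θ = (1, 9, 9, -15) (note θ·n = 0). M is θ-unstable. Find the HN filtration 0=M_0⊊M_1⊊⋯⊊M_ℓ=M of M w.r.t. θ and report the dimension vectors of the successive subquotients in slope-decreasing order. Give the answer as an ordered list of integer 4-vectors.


Interval decomposition of M: I[1,1], I[1,2], I[1,3], I[4,4]^2.
HN type (ℓ=3): μ^(1)=9; μ^(2)=1; μ^(3)=-15

((0, 2, 1, 0); (3, 0, 0, 0); (0, 0, 0, 2))


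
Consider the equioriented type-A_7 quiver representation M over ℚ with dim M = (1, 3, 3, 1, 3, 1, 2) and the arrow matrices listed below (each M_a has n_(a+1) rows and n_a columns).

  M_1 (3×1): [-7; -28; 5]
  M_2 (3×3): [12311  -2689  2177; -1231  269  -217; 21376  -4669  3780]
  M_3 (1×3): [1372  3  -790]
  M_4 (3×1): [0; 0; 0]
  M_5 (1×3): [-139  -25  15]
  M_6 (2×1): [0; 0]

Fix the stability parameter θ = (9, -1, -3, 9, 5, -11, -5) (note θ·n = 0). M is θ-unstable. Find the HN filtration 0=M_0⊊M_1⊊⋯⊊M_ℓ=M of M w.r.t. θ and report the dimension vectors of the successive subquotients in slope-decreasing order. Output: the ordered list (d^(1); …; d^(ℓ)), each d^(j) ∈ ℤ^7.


Barcode: M ≅ I[1,2], I[2,3], I[2,4], I[3,3], I[5,5]^2, I[5,6], I[7,7]^2. HN layers by μ_θ (6 steps, strictly decreasing):
  μ^(1)=9; μ^(2)=5; μ^(3)=4; μ^(4)=-2; μ^(5)=-3; μ^(6)=-5

((0, 0, 0, 1, 0, 0, 0); (0, 0, 0, 0, 2, 0, 0); (1, 1, 0, 0, 0, 0, 0); (0, 2, 2, 0, 0, 0, 0); (0, 0, 1, 0, 1, 1, 0); (0, 0, 0, 0, 0, 0, 2))


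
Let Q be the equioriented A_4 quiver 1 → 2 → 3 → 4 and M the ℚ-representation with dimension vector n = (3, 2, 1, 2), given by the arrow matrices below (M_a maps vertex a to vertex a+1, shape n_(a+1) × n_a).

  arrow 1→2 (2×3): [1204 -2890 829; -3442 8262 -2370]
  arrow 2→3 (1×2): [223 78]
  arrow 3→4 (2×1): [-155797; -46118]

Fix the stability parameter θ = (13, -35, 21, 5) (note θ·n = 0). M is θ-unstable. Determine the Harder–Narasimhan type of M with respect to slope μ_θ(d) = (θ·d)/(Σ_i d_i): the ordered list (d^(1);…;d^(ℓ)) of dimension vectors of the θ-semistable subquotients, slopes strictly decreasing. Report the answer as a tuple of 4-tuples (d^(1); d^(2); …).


Barcode: M ≅ I[1,1], I[1,2], I[1,4], I[4,4]. HN layers by μ_θ (3 steps, strictly decreasing):
  μ^(1)=13; μ^(2)=5; μ^(3)=-11

((1, 0, 1, 1); (0, 0, 0, 1); (2, 2, 0, 0))


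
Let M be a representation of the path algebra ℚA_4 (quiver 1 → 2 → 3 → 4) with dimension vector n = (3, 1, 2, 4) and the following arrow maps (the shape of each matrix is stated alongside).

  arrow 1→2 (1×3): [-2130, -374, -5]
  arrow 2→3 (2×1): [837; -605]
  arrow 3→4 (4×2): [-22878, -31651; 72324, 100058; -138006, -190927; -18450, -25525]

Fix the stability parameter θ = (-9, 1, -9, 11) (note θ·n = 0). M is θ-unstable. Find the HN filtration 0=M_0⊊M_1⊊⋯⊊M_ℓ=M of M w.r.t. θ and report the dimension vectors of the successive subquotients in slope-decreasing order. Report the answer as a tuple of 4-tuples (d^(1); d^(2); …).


Via rank(M_{q-1}∘⋯∘M_p): M ≅ I[1,1]^2, I[1,4], I[3,3], I[4,4]^3.
μ_θ-semistable layers: μ^(1)=11; μ^(2)=-4; μ^(3)=-9

((0, 0, 0, 4); (0, 1, 1, 0); (3, 0, 1, 0))


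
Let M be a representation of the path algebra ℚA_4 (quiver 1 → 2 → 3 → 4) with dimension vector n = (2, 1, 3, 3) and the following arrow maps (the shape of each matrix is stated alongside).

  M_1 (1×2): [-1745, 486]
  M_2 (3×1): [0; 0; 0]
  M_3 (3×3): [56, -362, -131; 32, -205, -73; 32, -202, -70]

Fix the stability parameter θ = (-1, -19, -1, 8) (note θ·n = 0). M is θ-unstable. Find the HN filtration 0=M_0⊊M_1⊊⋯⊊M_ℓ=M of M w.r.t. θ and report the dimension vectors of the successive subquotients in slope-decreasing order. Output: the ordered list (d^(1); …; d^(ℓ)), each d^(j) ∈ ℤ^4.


Barcode: M ≅ I[1,1], I[1,2], I[3,3], I[3,4]^2, I[4,4]. HN layers by μ_θ (3 steps, strictly decreasing):
  μ^(1)=8; μ^(2)=-1; μ^(3)=-10

((0, 0, 0, 3); (1, 0, 3, 0); (1, 1, 0, 0))


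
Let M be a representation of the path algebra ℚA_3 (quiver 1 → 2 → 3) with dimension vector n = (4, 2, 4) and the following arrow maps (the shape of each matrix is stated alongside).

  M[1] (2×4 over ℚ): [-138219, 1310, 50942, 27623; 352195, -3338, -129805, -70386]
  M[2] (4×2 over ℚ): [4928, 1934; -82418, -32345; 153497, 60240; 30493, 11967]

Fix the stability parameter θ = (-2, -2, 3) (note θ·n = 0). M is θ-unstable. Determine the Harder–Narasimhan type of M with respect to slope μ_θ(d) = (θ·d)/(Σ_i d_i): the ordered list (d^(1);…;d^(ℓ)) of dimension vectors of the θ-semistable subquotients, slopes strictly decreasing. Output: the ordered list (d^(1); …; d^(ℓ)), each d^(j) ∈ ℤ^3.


Barcode: M ≅ I[1,1]^2, I[1,3]^2, I[3,3]^2. HN layers by μ_θ (2 steps, strictly decreasing):
  μ^(1)=3; μ^(2)=-2

((0, 0, 4); (4, 2, 0))


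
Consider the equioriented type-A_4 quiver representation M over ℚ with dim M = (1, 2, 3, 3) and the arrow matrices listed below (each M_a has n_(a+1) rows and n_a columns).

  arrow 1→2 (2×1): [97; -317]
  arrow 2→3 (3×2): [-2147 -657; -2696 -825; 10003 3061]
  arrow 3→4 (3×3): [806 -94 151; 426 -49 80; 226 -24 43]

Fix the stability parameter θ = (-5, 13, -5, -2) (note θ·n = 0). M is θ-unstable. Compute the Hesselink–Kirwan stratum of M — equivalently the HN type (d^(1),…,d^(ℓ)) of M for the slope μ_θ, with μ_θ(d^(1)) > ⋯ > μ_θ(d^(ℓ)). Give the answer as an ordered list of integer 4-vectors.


Via rank(M_{q-1}∘⋯∘M_p): M ≅ I[1,4], I[2,4], I[3,3], I[4,4].
μ_θ-semistable layers: μ^(1)=2; μ^(2)=-2; μ^(3)=-5

((0, 2, 2, 2); (0, 0, 0, 1); (1, 0, 1, 0))


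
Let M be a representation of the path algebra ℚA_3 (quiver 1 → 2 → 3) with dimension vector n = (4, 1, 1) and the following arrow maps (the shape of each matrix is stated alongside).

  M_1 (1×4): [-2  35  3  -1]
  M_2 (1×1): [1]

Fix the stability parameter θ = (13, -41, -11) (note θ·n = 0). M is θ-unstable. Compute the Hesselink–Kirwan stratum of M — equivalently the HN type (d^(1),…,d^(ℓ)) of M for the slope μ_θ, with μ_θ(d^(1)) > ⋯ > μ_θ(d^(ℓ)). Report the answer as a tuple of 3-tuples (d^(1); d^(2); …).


Interval decomposition of M: I[1,1]^3, I[1,3].
HN type (ℓ=3): μ^(1)=13; μ^(2)=-11; μ^(3)=-14

((3, 0, 0); (0, 0, 1); (1, 1, 0))


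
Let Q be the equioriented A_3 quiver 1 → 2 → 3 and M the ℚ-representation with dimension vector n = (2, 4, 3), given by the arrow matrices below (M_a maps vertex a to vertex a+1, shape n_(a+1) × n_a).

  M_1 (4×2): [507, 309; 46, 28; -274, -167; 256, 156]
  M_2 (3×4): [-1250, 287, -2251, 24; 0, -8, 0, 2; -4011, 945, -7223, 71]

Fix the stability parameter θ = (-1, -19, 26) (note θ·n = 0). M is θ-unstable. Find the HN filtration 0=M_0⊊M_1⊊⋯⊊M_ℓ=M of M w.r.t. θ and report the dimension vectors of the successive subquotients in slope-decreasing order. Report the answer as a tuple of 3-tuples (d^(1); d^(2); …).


Interval decomposition of M: I[1,3]^2, I[2,2], I[2,3].
HN type (ℓ=3): μ^(1)=26; μ^(2)=-10; μ^(3)=-19

((0, 0, 3); (2, 2, 0); (0, 2, 0))


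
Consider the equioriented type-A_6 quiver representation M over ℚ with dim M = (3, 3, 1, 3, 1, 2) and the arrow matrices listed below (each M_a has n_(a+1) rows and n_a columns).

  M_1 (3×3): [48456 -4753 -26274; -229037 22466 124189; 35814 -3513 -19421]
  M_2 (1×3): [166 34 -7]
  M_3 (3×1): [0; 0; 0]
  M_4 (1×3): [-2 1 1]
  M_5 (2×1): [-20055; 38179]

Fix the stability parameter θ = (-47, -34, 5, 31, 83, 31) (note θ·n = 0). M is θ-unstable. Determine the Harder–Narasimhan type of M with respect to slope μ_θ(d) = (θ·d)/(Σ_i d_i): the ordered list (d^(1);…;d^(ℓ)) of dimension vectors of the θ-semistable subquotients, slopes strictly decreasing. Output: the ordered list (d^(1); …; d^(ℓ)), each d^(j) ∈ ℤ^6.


Interval decomposition of M: I[1,2]^2, I[1,3], I[4,4]^2, I[4,6], I[6,6].
HN type (ℓ=5): μ^(1)=57; μ^(2)=31; μ^(3)=5; μ^(4)=-34; μ^(5)=-47

((0, 0, 0, 0, 1, 1); (0, 0, 0, 3, 0, 1); (0, 0, 1, 0, 0, 0); (0, 3, 0, 0, 0, 0); (3, 0, 0, 0, 0, 0))


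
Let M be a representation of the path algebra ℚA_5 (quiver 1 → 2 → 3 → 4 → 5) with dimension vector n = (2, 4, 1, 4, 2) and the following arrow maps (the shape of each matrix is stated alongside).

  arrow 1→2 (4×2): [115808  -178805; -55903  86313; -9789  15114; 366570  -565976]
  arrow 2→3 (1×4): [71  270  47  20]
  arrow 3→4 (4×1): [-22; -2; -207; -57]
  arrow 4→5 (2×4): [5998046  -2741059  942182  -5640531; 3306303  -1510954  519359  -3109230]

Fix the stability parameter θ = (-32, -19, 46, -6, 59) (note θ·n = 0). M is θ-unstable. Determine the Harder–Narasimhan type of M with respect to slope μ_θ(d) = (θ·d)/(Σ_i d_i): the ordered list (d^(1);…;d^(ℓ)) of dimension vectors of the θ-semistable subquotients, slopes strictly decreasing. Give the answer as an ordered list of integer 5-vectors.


Via rank(M_{q-1}∘⋯∘M_p): M ≅ I[1,2], I[1,5], I[2,2]^2, I[4,4]^2, I[4,5].
μ_θ-semistable layers: μ^(1)=59; μ^(2)=20; μ^(3)=-6; μ^(4)=-19; μ^(5)=-32

((0, 0, 0, 0, 2); (0, 0, 1, 1, 0); (0, 0, 0, 3, 0); (0, 4, 0, 0, 0); (2, 0, 0, 0, 0))


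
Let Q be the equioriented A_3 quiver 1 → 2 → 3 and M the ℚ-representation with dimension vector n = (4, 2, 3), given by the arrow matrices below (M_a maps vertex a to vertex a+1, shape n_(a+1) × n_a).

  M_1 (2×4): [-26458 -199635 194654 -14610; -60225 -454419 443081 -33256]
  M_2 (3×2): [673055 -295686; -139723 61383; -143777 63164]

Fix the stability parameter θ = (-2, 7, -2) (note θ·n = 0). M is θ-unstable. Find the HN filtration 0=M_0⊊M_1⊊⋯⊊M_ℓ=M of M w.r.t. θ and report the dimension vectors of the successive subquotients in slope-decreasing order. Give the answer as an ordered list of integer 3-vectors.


Barcode: M ≅ I[1,1]^2, I[1,3]^2, I[3,3]. HN layers by μ_θ (2 steps, strictly decreasing):
  μ^(1)=5/2; μ^(2)=-2

((0, 2, 2); (4, 0, 1))


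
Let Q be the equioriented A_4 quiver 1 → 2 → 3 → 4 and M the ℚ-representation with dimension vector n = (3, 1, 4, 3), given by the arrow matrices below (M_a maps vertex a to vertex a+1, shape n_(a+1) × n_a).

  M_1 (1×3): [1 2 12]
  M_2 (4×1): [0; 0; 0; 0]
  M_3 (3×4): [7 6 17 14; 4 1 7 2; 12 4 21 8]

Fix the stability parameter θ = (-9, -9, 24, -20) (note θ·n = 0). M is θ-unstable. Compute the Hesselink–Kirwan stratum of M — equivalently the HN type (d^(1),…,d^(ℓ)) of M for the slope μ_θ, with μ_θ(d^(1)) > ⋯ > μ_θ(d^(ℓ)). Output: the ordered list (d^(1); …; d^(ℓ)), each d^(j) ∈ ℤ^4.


Via rank(M_{q-1}∘⋯∘M_p): M ≅ I[1,1]^2, I[1,2], I[3,3], I[3,4]^3.
μ_θ-semistable layers: μ^(1)=24; μ^(2)=2; μ^(3)=-9

((0, 0, 1, 0); (0, 0, 3, 3); (3, 1, 0, 0))


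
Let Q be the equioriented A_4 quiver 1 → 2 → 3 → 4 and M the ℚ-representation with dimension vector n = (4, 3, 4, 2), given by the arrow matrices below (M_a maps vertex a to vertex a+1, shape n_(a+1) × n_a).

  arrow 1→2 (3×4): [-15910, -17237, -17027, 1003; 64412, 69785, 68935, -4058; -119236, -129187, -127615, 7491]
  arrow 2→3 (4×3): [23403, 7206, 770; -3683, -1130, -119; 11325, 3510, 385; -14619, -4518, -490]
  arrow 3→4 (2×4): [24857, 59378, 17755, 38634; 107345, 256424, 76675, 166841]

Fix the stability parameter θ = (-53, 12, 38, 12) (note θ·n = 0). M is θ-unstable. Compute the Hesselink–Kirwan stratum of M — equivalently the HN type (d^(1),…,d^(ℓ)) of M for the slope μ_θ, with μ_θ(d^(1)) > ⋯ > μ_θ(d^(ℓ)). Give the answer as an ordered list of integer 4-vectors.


Interval decomposition of M: I[1,1], I[1,2], I[1,4]^2, I[3,3]^2.
HN type (ℓ=4): μ^(1)=38; μ^(2)=25; μ^(3)=12; μ^(4)=-53

((0, 0, 2, 0); (0, 0, 2, 2); (0, 3, 0, 0); (4, 0, 0, 0))


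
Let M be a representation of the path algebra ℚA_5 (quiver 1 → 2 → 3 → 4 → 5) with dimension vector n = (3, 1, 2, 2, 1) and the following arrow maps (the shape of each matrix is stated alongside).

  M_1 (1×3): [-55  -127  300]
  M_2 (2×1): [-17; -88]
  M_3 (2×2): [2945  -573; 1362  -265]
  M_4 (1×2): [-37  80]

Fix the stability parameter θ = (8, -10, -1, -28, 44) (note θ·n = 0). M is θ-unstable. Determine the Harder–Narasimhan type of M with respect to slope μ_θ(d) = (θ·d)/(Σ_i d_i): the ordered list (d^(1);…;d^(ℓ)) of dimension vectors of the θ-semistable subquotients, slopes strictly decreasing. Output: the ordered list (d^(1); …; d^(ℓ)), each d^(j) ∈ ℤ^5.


Interval decomposition of M: I[1,1]^2, I[1,5], I[3,4].
HN type (ℓ=4): μ^(1)=44; μ^(2)=8; μ^(3)=-31/4; μ^(4)=-29/2

((0, 0, 0, 0, 1); (2, 0, 0, 0, 0); (1, 1, 1, 1, 0); (0, 0, 1, 1, 0))


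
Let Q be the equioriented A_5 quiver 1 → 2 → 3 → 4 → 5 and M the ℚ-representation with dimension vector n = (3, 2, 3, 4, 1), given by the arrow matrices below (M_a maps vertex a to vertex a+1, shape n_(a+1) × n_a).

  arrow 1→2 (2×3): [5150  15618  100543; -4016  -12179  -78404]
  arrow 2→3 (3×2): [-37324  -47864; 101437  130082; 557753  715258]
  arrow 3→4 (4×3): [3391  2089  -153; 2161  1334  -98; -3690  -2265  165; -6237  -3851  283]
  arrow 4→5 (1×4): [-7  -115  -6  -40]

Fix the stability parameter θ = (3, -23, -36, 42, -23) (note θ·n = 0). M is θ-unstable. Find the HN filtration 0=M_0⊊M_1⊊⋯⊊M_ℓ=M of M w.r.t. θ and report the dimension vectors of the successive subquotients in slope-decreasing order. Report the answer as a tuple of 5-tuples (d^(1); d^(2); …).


Barcode: M ≅ I[1,1], I[1,2], I[1,3], I[3,4], I[3,5], I[4,4]^2. HN layers by μ_θ (6 steps, strictly decreasing):
  μ^(1)=42; μ^(2)=19/2; μ^(3)=3; μ^(4)=-10; μ^(5)=-56/3; μ^(6)=-36

((0, 0, 0, 3, 0); (0, 0, 0, 1, 1); (1, 0, 0, 0, 0); (1, 1, 0, 0, 0); (1, 1, 1, 0, 0); (0, 0, 2, 0, 0))


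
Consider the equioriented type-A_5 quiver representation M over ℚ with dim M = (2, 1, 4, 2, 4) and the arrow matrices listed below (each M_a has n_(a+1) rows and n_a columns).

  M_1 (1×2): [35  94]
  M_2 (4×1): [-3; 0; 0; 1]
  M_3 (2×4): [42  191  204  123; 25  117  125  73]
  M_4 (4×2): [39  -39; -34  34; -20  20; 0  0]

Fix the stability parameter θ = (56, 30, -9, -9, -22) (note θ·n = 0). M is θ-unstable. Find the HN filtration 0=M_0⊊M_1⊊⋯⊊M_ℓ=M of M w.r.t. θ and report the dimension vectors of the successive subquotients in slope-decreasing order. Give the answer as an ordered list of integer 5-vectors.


Interval decomposition of M: I[1,1], I[1,5], I[3,3]^2, I[3,4], I[5,5]^3.
HN type (ℓ=4): μ^(1)=56; μ^(2)=46/5; μ^(3)=-9; μ^(4)=-22

((1, 0, 0, 0, 0); (1, 1, 1, 1, 1); (0, 0, 3, 1, 0); (0, 0, 0, 0, 3))


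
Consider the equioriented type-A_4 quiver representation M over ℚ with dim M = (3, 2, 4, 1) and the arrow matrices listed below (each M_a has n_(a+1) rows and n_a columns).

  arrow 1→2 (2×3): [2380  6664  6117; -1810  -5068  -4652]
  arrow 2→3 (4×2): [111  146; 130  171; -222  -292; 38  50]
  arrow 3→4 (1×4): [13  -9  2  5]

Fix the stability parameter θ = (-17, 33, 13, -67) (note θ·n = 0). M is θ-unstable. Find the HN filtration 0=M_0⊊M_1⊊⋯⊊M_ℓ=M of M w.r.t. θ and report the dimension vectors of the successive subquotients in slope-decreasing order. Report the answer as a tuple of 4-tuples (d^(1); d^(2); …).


Barcode: M ≅ I[1,1], I[1,3], I[1,4], I[3,3]^2. HN layers by μ_θ (4 steps, strictly decreasing):
  μ^(1)=23; μ^(2)=13; μ^(3)=-7; μ^(4)=-17

((0, 1, 1, 0); (0, 0, 2, 0); (0, 1, 1, 1); (3, 0, 0, 0))


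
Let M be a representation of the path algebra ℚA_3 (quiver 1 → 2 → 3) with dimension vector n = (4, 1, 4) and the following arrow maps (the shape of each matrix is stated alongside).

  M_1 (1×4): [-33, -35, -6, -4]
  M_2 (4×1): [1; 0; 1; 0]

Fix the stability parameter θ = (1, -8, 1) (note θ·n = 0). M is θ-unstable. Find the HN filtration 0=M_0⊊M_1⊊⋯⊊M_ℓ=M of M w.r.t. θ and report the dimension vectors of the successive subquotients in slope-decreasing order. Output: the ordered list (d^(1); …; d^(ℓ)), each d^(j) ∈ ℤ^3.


Via rank(M_{q-1}∘⋯∘M_p): M ≅ I[1,1]^3, I[1,3], I[3,3]^3.
μ_θ-semistable layers: μ^(1)=1; μ^(2)=-7/2

((3, 0, 4); (1, 1, 0))


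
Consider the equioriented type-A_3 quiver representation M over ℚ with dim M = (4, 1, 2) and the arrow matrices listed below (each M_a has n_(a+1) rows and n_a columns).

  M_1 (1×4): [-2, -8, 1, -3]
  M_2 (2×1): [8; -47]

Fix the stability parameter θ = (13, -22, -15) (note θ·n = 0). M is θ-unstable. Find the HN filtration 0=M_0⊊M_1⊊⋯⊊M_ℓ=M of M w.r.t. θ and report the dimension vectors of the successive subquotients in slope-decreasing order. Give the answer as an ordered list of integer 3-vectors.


Via rank(M_{q-1}∘⋯∘M_p): M ≅ I[1,1]^3, I[1,3], I[3,3].
μ_θ-semistable layers: μ^(1)=13; μ^(2)=-8; μ^(3)=-15

((3, 0, 0); (1, 1, 1); (0, 0, 1))


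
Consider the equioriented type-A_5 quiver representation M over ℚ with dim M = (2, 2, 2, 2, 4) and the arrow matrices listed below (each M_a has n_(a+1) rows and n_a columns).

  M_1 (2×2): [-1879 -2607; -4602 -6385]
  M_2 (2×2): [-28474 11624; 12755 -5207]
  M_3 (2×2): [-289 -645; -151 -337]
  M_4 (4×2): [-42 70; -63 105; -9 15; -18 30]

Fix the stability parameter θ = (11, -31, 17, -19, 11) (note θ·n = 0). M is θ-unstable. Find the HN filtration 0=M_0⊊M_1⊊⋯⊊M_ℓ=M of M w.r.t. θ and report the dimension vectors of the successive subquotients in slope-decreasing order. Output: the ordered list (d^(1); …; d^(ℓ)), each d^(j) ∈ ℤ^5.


Interval decomposition of M: I[1,4], I[1,5], I[5,5]^3.
HN type (ℓ=3): μ^(1)=11; μ^(2)=-1; μ^(3)=-10

((0, 0, 0, 0, 4); (0, 0, 2, 2, 0); (2, 2, 0, 0, 0))


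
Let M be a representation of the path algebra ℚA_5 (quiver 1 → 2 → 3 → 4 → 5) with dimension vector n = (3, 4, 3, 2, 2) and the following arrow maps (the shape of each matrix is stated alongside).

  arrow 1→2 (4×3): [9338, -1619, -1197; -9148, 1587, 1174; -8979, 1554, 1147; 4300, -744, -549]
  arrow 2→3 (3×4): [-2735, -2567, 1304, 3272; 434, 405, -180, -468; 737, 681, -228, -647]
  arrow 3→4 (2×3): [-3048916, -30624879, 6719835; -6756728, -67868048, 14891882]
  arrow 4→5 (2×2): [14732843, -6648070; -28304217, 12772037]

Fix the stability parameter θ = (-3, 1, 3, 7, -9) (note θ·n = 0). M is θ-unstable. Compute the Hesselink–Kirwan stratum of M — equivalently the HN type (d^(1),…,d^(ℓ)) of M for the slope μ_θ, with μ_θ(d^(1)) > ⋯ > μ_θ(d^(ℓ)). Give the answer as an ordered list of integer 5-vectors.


Barcode: M ≅ I[1,3], I[1,5]^2, I[2,2]. HN layers by μ_θ (4 steps, strictly decreasing):
  μ^(1)=3; μ^(2)=1; μ^(3)=1/2; μ^(4)=-3

((0, 0, 1, 0, 0); (0, 2, 0, 0, 0); (0, 2, 2, 2, 2); (3, 0, 0, 0, 0))


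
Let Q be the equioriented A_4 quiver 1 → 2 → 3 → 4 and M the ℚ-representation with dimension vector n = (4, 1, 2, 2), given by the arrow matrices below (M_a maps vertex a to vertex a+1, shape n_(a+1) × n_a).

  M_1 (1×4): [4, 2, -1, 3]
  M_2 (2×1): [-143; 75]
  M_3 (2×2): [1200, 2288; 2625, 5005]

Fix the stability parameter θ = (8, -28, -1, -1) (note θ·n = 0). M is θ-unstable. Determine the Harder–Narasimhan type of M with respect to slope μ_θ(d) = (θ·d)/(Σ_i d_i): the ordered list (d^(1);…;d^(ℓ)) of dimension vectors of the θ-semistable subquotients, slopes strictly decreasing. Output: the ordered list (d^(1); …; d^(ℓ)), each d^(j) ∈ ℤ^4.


Barcode: M ≅ I[1,1]^3, I[1,3], I[3,4], I[4,4]. HN layers by μ_θ (3 steps, strictly decreasing):
  μ^(1)=8; μ^(2)=-1; μ^(3)=-10

((3, 0, 0, 0); (0, 0, 2, 2); (1, 1, 0, 0))


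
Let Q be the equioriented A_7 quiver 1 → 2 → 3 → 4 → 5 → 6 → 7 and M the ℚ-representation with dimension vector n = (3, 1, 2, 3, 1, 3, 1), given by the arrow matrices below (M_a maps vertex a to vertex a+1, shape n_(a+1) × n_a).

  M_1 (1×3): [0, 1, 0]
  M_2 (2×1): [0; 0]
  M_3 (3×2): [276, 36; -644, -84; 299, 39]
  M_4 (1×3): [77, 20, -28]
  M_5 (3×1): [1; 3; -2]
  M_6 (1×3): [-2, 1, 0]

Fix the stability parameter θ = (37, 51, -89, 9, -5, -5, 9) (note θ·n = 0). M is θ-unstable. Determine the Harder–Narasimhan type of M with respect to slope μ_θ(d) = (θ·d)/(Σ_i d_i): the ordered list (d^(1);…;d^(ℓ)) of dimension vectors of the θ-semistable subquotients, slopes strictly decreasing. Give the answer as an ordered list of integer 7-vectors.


Barcode: M ≅ I[1,1]^2, I[1,2], I[3,3], I[3,4], I[4,4], I[4,7], I[6,6]^2. HN layers by μ_θ (6 steps, strictly decreasing):
  μ^(1)=51; μ^(2)=37; μ^(3)=9; μ^(4)=-1/3; μ^(5)=-5; μ^(6)=-89

((0, 1, 0, 0, 0, 0, 0); (3, 0, 0, 0, 0, 0, 0); (0, 0, 0, 2, 0, 0, 1); (0, 0, 0, 1, 1, 1, 0); (0, 0, 0, 0, 0, 2, 0); (0, 0, 2, 0, 0, 0, 0))


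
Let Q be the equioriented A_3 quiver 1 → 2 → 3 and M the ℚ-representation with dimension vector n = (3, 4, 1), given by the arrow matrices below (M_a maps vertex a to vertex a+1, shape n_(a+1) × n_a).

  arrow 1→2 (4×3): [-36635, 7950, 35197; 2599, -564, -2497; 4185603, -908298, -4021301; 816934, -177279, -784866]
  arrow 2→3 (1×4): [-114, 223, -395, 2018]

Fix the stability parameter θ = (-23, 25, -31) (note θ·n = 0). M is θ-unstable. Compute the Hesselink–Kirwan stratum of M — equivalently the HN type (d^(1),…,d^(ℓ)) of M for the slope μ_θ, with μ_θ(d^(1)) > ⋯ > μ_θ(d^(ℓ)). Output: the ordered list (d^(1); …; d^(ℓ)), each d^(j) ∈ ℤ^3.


Barcode: M ≅ I[1,1], I[1,2], I[1,3], I[2,2]^2. HN layers by μ_θ (3 steps, strictly decreasing):
  μ^(1)=25; μ^(2)=-3; μ^(3)=-23

((0, 3, 0); (0, 1, 1); (3, 0, 0))


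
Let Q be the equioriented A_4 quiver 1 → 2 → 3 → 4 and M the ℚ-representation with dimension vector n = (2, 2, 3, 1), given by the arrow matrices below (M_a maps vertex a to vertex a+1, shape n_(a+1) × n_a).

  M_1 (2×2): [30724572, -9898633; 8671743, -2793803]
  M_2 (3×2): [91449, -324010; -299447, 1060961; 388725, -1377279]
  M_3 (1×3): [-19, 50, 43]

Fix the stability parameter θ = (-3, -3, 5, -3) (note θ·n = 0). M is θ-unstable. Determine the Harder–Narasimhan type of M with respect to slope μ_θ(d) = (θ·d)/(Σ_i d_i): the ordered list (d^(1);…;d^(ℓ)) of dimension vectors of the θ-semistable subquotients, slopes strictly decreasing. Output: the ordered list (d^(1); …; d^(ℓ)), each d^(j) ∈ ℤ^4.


Interval decomposition of M: I[1,3], I[1,4], I[3,3].
HN type (ℓ=3): μ^(1)=5; μ^(2)=1; μ^(3)=-3

((0, 0, 2, 0); (0, 0, 1, 1); (2, 2, 0, 0))


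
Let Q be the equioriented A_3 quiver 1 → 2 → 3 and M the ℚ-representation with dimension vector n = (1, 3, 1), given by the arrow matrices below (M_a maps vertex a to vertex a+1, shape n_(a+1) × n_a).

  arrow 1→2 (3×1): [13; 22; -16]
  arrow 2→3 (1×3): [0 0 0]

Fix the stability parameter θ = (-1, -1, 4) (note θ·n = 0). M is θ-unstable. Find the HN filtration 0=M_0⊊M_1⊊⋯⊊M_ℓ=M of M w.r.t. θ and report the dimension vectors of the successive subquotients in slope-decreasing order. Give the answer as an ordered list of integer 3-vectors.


Barcode: M ≅ I[1,2], I[2,2]^2, I[3,3]. HN layers by μ_θ (2 steps, strictly decreasing):
  μ^(1)=4; μ^(2)=-1

((0, 0, 1); (1, 3, 0))


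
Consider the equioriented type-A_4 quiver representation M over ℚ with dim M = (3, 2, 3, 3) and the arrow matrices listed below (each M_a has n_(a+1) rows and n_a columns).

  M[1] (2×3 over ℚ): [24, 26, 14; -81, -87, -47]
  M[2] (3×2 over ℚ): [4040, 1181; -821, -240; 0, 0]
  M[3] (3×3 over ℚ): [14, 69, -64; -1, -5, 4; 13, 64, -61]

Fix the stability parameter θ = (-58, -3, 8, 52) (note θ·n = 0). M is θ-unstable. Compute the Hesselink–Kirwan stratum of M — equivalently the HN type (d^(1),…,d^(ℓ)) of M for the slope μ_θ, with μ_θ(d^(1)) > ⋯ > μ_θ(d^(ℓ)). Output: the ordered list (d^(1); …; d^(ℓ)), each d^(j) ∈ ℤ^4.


Via rank(M_{q-1}∘⋯∘M_p): M ≅ I[1,1], I[1,4]^2, I[3,4].
μ_θ-semistable layers: μ^(1)=52; μ^(2)=8; μ^(3)=-3; μ^(4)=-58

((0, 0, 0, 3); (0, 0, 3, 0); (0, 2, 0, 0); (3, 0, 0, 0))


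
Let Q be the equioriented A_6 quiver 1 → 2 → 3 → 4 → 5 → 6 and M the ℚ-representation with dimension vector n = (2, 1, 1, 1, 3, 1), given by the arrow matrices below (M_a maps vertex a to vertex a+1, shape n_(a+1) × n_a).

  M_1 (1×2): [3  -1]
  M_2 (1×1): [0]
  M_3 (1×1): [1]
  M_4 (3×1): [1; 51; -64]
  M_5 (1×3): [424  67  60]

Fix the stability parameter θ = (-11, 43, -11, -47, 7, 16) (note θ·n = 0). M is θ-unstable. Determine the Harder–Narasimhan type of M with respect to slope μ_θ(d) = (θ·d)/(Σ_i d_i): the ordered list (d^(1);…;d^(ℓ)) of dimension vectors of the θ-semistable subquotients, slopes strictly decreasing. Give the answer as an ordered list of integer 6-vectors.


Interval decomposition of M: I[1,1], I[1,2], I[3,6], I[5,5]^2.
HN type (ℓ=5): μ^(1)=43; μ^(2)=16; μ^(3)=7; μ^(4)=-11; μ^(5)=-29

((0, 1, 0, 0, 0, 0); (0, 0, 0, 0, 0, 1); (0, 0, 0, 0, 3, 0); (2, 0, 0, 0, 0, 0); (0, 0, 1, 1, 0, 0))


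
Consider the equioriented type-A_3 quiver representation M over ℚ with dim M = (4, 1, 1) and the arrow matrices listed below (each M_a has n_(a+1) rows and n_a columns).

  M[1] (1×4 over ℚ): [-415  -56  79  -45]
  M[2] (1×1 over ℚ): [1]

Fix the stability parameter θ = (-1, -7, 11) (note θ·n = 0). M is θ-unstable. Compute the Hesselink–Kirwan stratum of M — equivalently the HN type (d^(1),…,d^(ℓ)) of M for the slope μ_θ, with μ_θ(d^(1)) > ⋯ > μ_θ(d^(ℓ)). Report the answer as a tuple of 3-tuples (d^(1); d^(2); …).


Barcode: M ≅ I[1,1]^3, I[1,3]. HN layers by μ_θ (3 steps, strictly decreasing):
  μ^(1)=11; μ^(2)=-1; μ^(3)=-4

((0, 0, 1); (3, 0, 0); (1, 1, 0))


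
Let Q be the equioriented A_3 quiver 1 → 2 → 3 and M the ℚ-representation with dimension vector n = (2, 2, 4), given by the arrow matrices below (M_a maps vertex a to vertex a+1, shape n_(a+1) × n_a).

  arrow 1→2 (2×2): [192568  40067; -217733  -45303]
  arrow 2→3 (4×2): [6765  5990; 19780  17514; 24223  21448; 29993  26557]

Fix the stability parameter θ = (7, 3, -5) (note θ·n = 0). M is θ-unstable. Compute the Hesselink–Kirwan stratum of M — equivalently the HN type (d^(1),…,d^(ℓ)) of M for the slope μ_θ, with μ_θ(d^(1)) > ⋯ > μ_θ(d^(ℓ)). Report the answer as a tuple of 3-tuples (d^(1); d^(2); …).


Interval decomposition of M: I[1,3]^2, I[3,3]^2.
HN type (ℓ=2): μ^(1)=5/3; μ^(2)=-5

((2, 2, 2); (0, 0, 2))


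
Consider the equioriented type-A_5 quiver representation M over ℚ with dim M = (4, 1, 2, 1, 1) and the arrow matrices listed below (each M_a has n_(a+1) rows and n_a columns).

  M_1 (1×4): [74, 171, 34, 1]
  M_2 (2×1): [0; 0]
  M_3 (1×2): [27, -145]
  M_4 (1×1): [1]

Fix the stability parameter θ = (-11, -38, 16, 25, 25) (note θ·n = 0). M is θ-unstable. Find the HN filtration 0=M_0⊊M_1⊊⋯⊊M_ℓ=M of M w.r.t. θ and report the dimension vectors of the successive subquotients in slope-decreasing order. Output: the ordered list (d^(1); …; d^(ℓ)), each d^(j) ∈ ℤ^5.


Via rank(M_{q-1}∘⋯∘M_p): M ≅ I[1,1]^3, I[1,2], I[3,3], I[3,5].
μ_θ-semistable layers: μ^(1)=25; μ^(2)=16; μ^(3)=-11; μ^(4)=-49/2

((0, 0, 0, 1, 1); (0, 0, 2, 0, 0); (3, 0, 0, 0, 0); (1, 1, 0, 0, 0))


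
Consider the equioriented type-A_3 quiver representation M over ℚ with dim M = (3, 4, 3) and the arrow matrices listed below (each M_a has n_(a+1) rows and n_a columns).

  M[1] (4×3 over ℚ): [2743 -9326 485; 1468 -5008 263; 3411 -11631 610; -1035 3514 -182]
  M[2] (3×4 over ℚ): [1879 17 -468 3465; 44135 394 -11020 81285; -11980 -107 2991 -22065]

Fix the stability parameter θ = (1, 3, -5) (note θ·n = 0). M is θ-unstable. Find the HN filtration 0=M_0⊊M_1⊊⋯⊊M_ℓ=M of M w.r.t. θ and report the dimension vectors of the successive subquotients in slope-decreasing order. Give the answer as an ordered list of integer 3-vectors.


Via rank(M_{q-1}∘⋯∘M_p): M ≅ I[1,3]^3, I[2,2].
μ_θ-semistable layers: μ^(1)=3; μ^(2)=-1/3

((0, 1, 0); (3, 3, 3))


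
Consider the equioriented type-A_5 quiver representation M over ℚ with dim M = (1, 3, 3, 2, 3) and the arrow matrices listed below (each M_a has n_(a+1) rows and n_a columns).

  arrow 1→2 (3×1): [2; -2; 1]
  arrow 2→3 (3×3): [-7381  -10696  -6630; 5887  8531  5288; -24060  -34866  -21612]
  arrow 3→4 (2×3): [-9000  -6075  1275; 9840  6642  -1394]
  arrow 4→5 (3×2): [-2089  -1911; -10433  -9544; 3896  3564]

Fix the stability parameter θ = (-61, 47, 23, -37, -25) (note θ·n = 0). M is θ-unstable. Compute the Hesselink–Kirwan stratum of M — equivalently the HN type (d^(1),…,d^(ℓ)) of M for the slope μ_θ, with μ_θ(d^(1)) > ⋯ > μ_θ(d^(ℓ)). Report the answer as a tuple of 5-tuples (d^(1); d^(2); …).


Interval decomposition of M: I[1,2], I[2,3], I[2,5], I[3,3], I[4,5], I[5,5].
HN type (ℓ=7): μ^(1)=47; μ^(2)=35; μ^(3)=23; μ^(4)=2; μ^(5)=-25; μ^(6)=-37; μ^(7)=-61

((0, 1, 0, 0, 0); (0, 1, 1, 0, 0); (0, 0, 1, 0, 0); (0, 1, 1, 1, 1); (0, 0, 0, 0, 2); (0, 0, 0, 1, 0); (1, 0, 0, 0, 0))


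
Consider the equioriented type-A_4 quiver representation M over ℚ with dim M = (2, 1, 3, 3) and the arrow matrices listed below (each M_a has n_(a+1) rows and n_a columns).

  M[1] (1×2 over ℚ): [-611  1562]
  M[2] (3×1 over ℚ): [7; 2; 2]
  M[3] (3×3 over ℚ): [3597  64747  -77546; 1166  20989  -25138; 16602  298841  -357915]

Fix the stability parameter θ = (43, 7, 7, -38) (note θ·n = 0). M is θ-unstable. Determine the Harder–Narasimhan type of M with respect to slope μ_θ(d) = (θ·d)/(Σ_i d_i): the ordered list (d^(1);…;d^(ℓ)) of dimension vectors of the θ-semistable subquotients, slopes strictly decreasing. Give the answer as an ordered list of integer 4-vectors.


Via rank(M_{q-1}∘⋯∘M_p): M ≅ I[1,1], I[1,4], I[3,4]^2.
μ_θ-semistable layers: μ^(1)=43; μ^(2)=19/4; μ^(3)=-31/2

((1, 0, 0, 0); (1, 1, 1, 1); (0, 0, 2, 2))


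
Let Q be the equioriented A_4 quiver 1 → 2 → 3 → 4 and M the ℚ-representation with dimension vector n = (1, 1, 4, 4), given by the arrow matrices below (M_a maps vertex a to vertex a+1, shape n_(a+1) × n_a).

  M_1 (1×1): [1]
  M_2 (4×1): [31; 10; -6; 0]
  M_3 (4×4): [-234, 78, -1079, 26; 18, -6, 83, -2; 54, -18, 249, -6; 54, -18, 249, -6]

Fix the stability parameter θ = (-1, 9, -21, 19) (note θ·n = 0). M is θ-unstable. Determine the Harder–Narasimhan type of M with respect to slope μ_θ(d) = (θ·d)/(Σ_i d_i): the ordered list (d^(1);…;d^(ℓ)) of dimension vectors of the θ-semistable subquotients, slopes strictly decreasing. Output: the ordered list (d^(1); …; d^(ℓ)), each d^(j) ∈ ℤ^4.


Via rank(M_{q-1}∘⋯∘M_p): M ≅ I[1,3], I[3,3]^2, I[3,4], I[4,4]^3.
μ_θ-semistable layers: μ^(1)=19; μ^(2)=-13/3; μ^(3)=-21

((0, 0, 0, 4); (1, 1, 1, 0); (0, 0, 3, 0))


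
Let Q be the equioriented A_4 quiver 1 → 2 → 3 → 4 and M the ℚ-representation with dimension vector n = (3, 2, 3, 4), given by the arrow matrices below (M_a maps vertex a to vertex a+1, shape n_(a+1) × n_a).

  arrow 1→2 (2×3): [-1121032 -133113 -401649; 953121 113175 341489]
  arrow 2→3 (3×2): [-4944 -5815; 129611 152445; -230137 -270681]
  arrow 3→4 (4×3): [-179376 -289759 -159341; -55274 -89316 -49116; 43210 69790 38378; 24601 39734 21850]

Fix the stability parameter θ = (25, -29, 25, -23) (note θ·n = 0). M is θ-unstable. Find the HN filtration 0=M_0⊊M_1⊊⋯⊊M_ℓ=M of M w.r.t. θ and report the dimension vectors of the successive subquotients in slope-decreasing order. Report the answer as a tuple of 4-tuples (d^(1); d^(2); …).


Interval decomposition of M: I[1,1], I[1,3], I[1,4], I[3,4], I[4,4]^2.
HN type (ℓ=4): μ^(1)=25; μ^(2)=1; μ^(3)=-2; μ^(4)=-23

((1, 0, 1, 0); (0, 0, 2, 2); (2, 2, 0, 0); (0, 0, 0, 2))


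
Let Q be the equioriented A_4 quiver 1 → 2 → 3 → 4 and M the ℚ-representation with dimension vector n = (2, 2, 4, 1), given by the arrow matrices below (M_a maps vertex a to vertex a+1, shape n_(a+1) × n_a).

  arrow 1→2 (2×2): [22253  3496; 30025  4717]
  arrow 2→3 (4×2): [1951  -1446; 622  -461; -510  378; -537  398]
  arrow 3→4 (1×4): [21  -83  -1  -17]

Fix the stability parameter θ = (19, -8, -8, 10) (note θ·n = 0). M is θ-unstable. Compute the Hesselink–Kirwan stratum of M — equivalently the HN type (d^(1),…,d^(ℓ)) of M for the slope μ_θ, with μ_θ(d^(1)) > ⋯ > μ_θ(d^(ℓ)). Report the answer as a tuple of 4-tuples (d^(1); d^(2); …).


Interval decomposition of M: I[1,3], I[1,4], I[3,3]^2.
HN type (ℓ=3): μ^(1)=10; μ^(2)=1; μ^(3)=-8

((0, 0, 0, 1); (2, 2, 2, 0); (0, 0, 2, 0))


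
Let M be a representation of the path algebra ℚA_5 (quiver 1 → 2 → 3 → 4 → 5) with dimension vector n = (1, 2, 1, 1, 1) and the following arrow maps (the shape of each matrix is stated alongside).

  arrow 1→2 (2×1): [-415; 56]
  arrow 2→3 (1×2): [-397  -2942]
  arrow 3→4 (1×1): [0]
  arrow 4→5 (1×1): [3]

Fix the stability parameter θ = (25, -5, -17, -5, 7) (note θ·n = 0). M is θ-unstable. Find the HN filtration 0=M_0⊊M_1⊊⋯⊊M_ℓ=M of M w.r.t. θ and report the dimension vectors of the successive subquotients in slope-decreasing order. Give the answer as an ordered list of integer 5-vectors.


Via rank(M_{q-1}∘⋯∘M_p): M ≅ I[1,3], I[2,2], I[4,5].
μ_θ-semistable layers: μ^(1)=7; μ^(2)=1; μ^(3)=-5

((0, 0, 0, 0, 1); (1, 1, 1, 0, 0); (0, 1, 0, 1, 0))


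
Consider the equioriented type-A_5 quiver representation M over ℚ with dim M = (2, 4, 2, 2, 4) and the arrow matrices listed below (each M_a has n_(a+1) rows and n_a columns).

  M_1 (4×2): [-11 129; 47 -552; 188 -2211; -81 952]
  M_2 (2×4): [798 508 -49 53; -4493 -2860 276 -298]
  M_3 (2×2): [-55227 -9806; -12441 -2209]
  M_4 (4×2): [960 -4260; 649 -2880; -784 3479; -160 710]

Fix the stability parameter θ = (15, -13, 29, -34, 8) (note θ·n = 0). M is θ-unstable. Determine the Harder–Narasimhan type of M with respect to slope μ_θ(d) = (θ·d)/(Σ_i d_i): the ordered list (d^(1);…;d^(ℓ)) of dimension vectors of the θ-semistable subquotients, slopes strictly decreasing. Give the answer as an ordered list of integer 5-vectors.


Interval decomposition of M: I[1,5]^2, I[2,2]^2, I[5,5]^2.
HN type (ℓ=3): μ^(1)=8; μ^(2)=-3/4; μ^(3)=-13

((0, 0, 0, 0, 4); (2, 2, 2, 2, 0); (0, 2, 0, 0, 0))


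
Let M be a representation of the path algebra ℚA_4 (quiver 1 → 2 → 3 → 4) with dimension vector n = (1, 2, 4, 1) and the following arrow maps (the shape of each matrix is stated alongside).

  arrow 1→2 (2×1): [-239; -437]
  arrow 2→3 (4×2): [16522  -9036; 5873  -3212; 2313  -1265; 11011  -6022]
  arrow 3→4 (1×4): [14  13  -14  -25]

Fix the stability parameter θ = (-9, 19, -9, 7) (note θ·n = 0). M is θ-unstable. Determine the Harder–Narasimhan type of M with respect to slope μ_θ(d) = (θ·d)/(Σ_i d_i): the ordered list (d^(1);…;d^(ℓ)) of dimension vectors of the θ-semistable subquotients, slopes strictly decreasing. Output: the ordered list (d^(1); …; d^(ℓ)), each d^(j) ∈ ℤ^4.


Via rank(M_{q-1}∘⋯∘M_p): M ≅ I[1,3], I[2,3], I[3,3], I[3,4].
μ_θ-semistable layers: μ^(1)=7; μ^(2)=5; μ^(3)=-9

((0, 0, 0, 1); (0, 2, 2, 0); (1, 0, 2, 0))
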